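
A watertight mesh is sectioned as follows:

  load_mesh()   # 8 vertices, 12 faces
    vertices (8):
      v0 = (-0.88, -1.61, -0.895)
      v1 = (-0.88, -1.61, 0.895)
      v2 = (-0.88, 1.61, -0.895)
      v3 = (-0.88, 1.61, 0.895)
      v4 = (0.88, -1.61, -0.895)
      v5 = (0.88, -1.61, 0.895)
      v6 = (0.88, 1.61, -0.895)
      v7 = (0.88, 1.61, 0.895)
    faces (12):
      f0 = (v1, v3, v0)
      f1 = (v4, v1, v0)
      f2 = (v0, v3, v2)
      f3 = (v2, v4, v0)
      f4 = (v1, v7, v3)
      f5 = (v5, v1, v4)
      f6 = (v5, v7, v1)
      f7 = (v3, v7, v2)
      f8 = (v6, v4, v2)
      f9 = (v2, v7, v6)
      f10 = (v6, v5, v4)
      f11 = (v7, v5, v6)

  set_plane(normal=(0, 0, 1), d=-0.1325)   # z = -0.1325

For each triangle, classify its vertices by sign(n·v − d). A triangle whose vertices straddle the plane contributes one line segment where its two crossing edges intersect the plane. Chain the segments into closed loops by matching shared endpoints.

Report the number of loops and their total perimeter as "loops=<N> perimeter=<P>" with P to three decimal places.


loops=1 perimeter=9.960

Straddling triangles (8 of 12):
  (v1,v3,v0) [++-] → (-0.88, -0.238352, -0.1325)–(-0.88, -1.61, -0.1325)  len=1.3716
  (v4,v1,v0) [-+-] → (0.130279, -1.61, -0.1325)–(-0.88, -1.61, -0.1325)  len=1.0103
  (v0,v3,v2) [-+-] → (-0.88, -0.238352, -0.1325)–(-0.88, 1.61, -0.1325)  len=1.8484
  (v5,v1,v4) [++-] → (0.130279, -1.61, -0.1325)–(0.88, -1.61, -0.1325)  len=0.7497
  (v3,v7,v2) [++-] → (-0.130279, 1.61, -0.1325)–(-0.88, 1.61, -0.1325)  len=0.7497
  (v2,v7,v6) [-+-] → (-0.130279, 1.61, -0.1325)–(0.88, 1.61, -0.1325)  len=1.0103
  (v6,v5,v4) [-+-] → (0.88, 0.238352, -0.1325)–(0.88, -1.61, -0.1325)  len=1.8484
  (v7,v5,v6) [++-] → (0.88, 0.238352, -0.1325)–(0.88, 1.61, -0.1325)  len=1.3716

Chained into 1 loop(s):
  loop 1: 8 segments, perimeter = 9.9600
Total perimeter = 9.960


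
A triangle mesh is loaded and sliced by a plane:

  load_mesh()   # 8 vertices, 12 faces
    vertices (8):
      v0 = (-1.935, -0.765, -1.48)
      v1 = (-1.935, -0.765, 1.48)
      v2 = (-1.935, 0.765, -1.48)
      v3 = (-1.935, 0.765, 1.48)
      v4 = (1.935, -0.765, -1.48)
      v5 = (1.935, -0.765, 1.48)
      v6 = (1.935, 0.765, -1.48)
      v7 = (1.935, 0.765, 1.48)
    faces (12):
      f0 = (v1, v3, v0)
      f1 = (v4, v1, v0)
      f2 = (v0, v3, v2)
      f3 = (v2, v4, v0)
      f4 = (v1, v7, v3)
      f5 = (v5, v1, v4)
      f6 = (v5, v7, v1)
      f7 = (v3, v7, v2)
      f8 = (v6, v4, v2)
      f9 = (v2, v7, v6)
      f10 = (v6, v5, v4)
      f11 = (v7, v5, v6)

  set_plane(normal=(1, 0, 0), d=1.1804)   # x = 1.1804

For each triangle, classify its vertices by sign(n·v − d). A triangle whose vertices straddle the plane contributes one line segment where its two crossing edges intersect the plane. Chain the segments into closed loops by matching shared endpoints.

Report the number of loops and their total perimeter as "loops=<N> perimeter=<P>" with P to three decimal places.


Straddling triangles (8 of 12):
  (v4,v1,v0) [+--] → (1.1804, -0.765, -0.902838)–(1.1804, -0.765, -1.48)  len=0.5772
  (v2,v4,v0) [-+-] → (1.1804, -0.46667, -1.48)–(1.1804, -0.765, -1.48)  len=0.2983
  (v1,v7,v3) [-+-] → (1.1804, 0.46667, 1.48)–(1.1804, 0.765, 1.48)  len=0.2983
  (v5,v1,v4) [+-+] → (1.1804, -0.765, 1.48)–(1.1804, -0.765, -0.902838)  len=2.3828
  (v5,v7,v1) [++-] → (1.1804, 0.46667, 1.48)–(1.1804, -0.765, 1.48)  len=1.2317
  (v3,v7,v2) [-+-] → (1.1804, 0.765, 1.48)–(1.1804, 0.765, 0.902838)  len=0.5772
  (v6,v4,v2) [++-] → (1.1804, -0.46667, -1.48)–(1.1804, 0.765, -1.48)  len=1.2317
  (v2,v7,v6) [-++] → (1.1804, 0.765, 0.902838)–(1.1804, 0.765, -1.48)  len=2.3828

Chained into 1 loop(s):
  loop 1: 8 segments, perimeter = 8.9800
Total perimeter = 8.980

loops=1 perimeter=8.980


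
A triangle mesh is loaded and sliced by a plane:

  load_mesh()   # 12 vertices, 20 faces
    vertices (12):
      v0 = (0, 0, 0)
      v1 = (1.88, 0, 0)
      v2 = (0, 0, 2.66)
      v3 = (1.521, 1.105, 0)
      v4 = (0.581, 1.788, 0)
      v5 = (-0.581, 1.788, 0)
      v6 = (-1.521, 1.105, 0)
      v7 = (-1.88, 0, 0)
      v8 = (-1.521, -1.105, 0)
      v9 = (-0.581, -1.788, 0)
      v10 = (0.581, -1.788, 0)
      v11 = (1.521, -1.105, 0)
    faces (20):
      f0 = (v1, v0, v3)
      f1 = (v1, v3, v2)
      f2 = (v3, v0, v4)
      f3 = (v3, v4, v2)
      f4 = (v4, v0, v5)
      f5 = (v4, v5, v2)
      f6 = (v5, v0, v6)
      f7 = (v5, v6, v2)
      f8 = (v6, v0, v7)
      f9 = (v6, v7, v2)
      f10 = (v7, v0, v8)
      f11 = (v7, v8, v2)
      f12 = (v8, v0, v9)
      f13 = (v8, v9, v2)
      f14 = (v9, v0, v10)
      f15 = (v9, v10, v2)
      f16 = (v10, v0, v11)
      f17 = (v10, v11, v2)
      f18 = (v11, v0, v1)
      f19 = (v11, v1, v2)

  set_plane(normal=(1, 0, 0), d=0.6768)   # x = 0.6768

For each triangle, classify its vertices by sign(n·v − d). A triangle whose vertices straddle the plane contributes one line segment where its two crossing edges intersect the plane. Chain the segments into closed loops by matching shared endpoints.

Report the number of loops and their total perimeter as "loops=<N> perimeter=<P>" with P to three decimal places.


loops=1 perimeter=8.358

Straddling triangles (8 of 20):
  (v1,v0,v3) [+-+] → (0.6768, 0, 0)–(0.6768, 0.491692, 0)  len=0.4917
  (v1,v3,v2) [++-] → (0.6768, 0.491692, 1.47638)–(0.6768, 0, 1.7024)  len=0.5412
  (v3,v0,v4) [+--] → (0.6768, 0.491692, 0)–(0.6768, 1.71839, 0)  len=1.2267
  (v3,v4,v2) [+--] → (0.6768, 1.71839, 0)–(0.6768, 0.491692, 1.47638)  len=1.9195
  (v10,v0,v11) [--+] → (0.6768, -0.491692, 0)–(0.6768, -1.71839, 0)  len=1.2267
  (v10,v11,v2) [-+-] → (0.6768, -1.71839, 0)–(0.6768, -0.491692, 1.47638)  len=1.9195
  (v11,v0,v1) [+-+] → (0.6768, -0.491692, 0)–(0.6768, 0, 0)  len=0.4917
  (v11,v1,v2) [++-] → (0.6768, 0, 1.7024)–(0.6768, -0.491692, 1.47638)  len=0.5412

Chained into 1 loop(s):
  loop 1: 8 segments, perimeter = 8.3581
Total perimeter = 8.358


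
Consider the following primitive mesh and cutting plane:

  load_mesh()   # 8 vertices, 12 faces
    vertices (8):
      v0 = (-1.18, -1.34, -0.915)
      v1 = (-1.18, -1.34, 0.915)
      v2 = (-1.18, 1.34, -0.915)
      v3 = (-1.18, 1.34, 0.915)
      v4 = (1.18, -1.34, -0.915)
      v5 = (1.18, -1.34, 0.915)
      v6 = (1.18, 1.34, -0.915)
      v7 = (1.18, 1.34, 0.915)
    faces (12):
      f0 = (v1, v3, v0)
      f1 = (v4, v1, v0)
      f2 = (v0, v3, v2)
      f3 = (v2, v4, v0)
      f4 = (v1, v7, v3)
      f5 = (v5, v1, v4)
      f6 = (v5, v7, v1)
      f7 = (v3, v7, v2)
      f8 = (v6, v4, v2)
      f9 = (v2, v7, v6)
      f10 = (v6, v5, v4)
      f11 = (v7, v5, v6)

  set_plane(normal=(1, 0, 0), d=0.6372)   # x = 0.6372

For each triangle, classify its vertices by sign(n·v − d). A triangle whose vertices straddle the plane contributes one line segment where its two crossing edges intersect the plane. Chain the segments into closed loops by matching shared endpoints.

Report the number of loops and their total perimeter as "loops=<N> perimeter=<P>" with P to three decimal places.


loops=1 perimeter=9.020

Straddling triangles (8 of 12):
  (v4,v1,v0) [+--] → (0.6372, -1.34, -0.4941)–(0.6372, -1.34, -0.915)  len=0.4209
  (v2,v4,v0) [-+-] → (0.6372, -0.7236, -0.915)–(0.6372, -1.34, -0.915)  len=0.6164
  (v1,v7,v3) [-+-] → (0.6372, 0.7236, 0.915)–(0.6372, 1.34, 0.915)  len=0.6164
  (v5,v1,v4) [+-+] → (0.6372, -1.34, 0.915)–(0.6372, -1.34, -0.4941)  len=1.4091
  (v5,v7,v1) [++-] → (0.6372, 0.7236, 0.915)–(0.6372, -1.34, 0.915)  len=2.0636
  (v3,v7,v2) [-+-] → (0.6372, 1.34, 0.915)–(0.6372, 1.34, 0.4941)  len=0.4209
  (v6,v4,v2) [++-] → (0.6372, -0.7236, -0.915)–(0.6372, 1.34, -0.915)  len=2.0636
  (v2,v7,v6) [-++] → (0.6372, 1.34, 0.4941)–(0.6372, 1.34, -0.915)  len=1.4091

Chained into 1 loop(s):
  loop 1: 8 segments, perimeter = 9.0200
Total perimeter = 9.020


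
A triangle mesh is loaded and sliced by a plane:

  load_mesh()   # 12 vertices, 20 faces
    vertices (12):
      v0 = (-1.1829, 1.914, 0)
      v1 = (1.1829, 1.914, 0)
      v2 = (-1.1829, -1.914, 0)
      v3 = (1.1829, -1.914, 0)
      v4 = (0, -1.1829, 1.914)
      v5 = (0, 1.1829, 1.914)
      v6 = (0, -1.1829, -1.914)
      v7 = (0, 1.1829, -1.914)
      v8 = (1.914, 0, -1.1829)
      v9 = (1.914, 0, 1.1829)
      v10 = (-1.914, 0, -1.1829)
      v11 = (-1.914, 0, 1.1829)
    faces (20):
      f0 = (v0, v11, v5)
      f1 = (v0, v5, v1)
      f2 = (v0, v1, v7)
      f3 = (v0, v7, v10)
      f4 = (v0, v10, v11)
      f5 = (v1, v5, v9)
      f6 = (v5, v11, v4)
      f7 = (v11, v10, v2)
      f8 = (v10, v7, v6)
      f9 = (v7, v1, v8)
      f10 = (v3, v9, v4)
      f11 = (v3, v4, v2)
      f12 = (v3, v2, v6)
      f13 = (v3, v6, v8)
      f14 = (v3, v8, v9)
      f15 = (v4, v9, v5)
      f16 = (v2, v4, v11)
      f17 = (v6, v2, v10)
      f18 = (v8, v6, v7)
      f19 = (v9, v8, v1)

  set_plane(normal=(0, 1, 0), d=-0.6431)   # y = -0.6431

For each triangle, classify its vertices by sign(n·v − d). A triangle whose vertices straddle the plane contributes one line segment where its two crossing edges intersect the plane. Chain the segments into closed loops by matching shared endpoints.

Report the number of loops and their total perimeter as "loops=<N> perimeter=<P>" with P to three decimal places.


loops=1 perimeter=11.378

Straddling triangles (10 of 20):
  (v5,v11,v4) [++-] → (-0.873427, -0.6431, 1.58037)–(0, -0.6431, 1.914)  len=0.9350
  (v11,v10,v2) [++-] → (-1.66835, -0.6431, -0.785448)–(-1.66835, -0.6431, 0.785448)  len=1.5709
  (v10,v7,v6) [++-] → (0, -0.6431, -1.914)–(-0.873427, -0.6431, -1.58037)  len=0.9350
  (v3,v9,v4) [-+-] → (1.66835, -0.6431, 0.785448)–(0.873427, -0.6431, 1.58037)  len=1.1242
  (v3,v6,v8) [--+] → (0.873427, -0.6431, -1.58037)–(1.66835, -0.6431, -0.785448)  len=1.1242
  (v3,v8,v9) [-++] → (1.66835, -0.6431, -0.785448)–(1.66835, -0.6431, 0.785448)  len=1.5709
  (v4,v9,v5) [-++] → (0.873427, -0.6431, 1.58037)–(0, -0.6431, 1.914)  len=0.9350
  (v2,v4,v11) [--+] → (-0.873427, -0.6431, 1.58037)–(-1.66835, -0.6431, 0.785448)  len=1.1242
  (v6,v2,v10) [--+] → (-1.66835, -0.6431, -0.785448)–(-0.873427, -0.6431, -1.58037)  len=1.1242
  (v8,v6,v7) [+-+] → (0.873427, -0.6431, -1.58037)–(0, -0.6431, -1.914)  len=0.9350

Chained into 1 loop(s):
  loop 1: 10 segments, perimeter = 11.3785
Total perimeter = 11.378


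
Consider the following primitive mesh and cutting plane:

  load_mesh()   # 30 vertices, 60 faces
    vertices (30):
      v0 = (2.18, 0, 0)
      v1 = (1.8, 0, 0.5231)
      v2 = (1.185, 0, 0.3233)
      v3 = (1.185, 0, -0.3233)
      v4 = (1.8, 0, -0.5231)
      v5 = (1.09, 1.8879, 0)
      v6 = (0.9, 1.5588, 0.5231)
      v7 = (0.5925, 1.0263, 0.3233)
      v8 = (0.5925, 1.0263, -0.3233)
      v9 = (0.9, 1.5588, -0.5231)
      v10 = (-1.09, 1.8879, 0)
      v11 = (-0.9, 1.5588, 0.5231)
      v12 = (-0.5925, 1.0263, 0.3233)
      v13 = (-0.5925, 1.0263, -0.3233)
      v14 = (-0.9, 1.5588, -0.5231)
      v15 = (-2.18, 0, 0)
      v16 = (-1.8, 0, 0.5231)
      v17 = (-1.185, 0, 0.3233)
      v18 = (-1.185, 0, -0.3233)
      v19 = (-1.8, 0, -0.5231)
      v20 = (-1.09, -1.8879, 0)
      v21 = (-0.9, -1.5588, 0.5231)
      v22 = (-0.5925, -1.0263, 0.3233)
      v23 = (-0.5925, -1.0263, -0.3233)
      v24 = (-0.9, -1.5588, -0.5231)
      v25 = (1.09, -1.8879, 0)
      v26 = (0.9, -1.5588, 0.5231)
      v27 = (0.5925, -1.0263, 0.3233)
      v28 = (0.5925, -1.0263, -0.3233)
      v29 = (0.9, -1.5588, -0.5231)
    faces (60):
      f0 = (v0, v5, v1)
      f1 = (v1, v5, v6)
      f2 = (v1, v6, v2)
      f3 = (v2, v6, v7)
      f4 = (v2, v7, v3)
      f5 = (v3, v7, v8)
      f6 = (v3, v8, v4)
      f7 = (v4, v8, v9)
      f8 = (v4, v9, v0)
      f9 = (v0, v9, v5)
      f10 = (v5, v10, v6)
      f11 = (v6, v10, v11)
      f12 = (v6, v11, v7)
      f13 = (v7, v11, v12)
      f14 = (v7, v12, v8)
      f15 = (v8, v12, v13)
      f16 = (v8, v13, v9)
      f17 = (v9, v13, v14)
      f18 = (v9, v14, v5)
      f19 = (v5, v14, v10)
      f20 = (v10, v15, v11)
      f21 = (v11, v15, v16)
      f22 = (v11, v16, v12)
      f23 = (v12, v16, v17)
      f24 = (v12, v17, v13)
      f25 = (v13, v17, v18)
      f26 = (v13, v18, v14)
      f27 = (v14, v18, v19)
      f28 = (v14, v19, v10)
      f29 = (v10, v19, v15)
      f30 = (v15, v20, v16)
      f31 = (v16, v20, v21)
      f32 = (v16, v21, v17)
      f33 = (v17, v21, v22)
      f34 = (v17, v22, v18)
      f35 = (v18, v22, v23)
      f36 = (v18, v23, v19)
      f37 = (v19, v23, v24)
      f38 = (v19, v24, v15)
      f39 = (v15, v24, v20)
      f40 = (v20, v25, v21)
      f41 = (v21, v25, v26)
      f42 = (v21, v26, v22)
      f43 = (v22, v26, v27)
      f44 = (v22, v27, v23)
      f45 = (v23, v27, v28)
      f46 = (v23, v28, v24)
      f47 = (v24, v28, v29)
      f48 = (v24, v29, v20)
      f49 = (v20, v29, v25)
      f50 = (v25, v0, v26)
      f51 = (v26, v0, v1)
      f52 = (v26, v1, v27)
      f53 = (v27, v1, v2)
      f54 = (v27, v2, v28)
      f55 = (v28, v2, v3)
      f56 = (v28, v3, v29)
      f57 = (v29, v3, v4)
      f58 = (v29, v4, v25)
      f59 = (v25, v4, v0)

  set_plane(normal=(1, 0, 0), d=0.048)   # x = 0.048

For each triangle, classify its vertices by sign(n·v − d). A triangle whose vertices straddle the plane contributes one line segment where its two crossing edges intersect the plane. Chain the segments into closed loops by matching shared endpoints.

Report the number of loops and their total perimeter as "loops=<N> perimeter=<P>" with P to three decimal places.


loops=2 perimeter=6.040

Straddling triangles (20 of 60):
  (v5,v10,v6) [+-+] → (0.048, 1.8879, 0)–(0.048, 1.6997, 0.29914)  len=0.3534
  (v6,v10,v11) [+--] → (0.048, 1.6997, 0.29914)–(0.048, 1.5588, 0.5231)  len=0.2646
  (v6,v11,v7) [+-+] → (0.048, 1.5588, 0.5231)–(0.048, 1.22057, 0.396192)  len=0.3613
  (v7,v11,v12) [+--] → (0.048, 1.22057, 0.396192)–(0.048, 1.0263, 0.3233)  len=0.2075
  (v7,v12,v8) [+-+] → (0.048, 1.0263, 0.3233)–(0.048, 1.0263, -0.0261914)  len=0.3495
  (v8,v12,v13) [+--] → (0.048, 1.0263, -0.0261914)–(0.048, 1.0263, -0.3233)  len=0.2971
  (v8,v13,v9) [+-+] → (0.048, 1.0263, -0.3233)–(0.048, 1.25482, -0.409043)  len=0.2441
  (v9,v13,v14) [+--] → (0.048, 1.25482, -0.409043)–(0.048, 1.5588, -0.5231)  len=0.3247
  (v9,v14,v5) [+-+] → (0.048, 1.5588, -0.5231)–(0.048, 1.71558, -0.273905)  len=0.2944
  (v5,v14,v10) [+--] → (0.048, 1.71558, -0.273905)–(0.048, 1.8879, 0)  len=0.3236
  (v20,v25,v21) [-+-] → (0.048, -1.8879, 0)–(0.048, -1.71558, 0.273905)  len=0.3236
  (v21,v25,v26) [-++] → (0.048, -1.71558, 0.273905)–(0.048, -1.5588, 0.5231)  len=0.2944
  (v21,v26,v22) [-+-] → (0.048, -1.5588, 0.5231)–(0.048, -1.25482, 0.409043)  len=0.3247
  (v22,v26,v27) [-++] → (0.048, -1.25482, 0.409043)–(0.048, -1.0263, 0.3233)  len=0.2441
  (v22,v27,v23) [-+-] → (0.048, -1.0263, 0.3233)–(0.048, -1.0263, 0.0261914)  len=0.2971
  (v23,v27,v28) [-++] → (0.048, -1.0263, 0.0261914)–(0.048, -1.0263, -0.3233)  len=0.3495
  (v23,v28,v24) [-+-] → (0.048, -1.0263, -0.3233)–(0.048, -1.22057, -0.396192)  len=0.2075
  (v24,v28,v29) [-++] → (0.048, -1.22057, -0.396192)–(0.048, -1.5588, -0.5231)  len=0.3613
  (v24,v29,v20) [-+-] → (0.048, -1.5588, -0.5231)–(0.048, -1.6997, -0.29914)  len=0.2646
  (v20,v29,v25) [-++] → (0.048, -1.6997, -0.29914)–(0.048, -1.8879, 0)  len=0.3534

Chained into 2 loop(s):
  loop 1: 10 segments, perimeter = 3.0201
  loop 2: 10 segments, perimeter = 3.0201
Total perimeter = 6.040


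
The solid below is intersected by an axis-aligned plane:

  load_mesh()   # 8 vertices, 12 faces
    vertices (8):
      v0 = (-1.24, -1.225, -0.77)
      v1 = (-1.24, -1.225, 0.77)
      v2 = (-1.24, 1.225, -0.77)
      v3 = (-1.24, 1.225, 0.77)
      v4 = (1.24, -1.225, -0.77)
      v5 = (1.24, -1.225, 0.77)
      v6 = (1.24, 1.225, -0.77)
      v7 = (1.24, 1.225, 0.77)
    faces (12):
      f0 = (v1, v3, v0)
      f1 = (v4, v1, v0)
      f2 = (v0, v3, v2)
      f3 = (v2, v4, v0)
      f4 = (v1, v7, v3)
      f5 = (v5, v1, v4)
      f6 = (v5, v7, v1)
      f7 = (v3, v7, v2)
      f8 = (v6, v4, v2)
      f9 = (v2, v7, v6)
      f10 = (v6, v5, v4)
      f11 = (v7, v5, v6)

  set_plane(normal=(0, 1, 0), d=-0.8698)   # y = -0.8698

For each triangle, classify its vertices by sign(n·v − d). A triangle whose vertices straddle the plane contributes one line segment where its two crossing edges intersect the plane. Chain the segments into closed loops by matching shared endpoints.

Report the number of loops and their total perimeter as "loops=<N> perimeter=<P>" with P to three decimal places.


Straddling triangles (8 of 12):
  (v1,v3,v0) [-+-] → (-1.24, -0.8698, 0.77)–(-1.24, -0.8698, -0.546731)  len=1.3167
  (v0,v3,v2) [-++] → (-1.24, -0.8698, -0.546731)–(-1.24, -0.8698, -0.77)  len=0.2233
  (v2,v4,v0) [+--] → (0.880451, -0.8698, -0.77)–(-1.24, -0.8698, -0.77)  len=2.1205
  (v1,v7,v3) [-++] → (-0.880451, -0.8698, 0.77)–(-1.24, -0.8698, 0.77)  len=0.3595
  (v5,v7,v1) [-+-] → (1.24, -0.8698, 0.77)–(-0.880451, -0.8698, 0.77)  len=2.1205
  (v6,v4,v2) [+-+] → (1.24, -0.8698, -0.77)–(0.880451, -0.8698, -0.77)  len=0.3595
  (v6,v5,v4) [+--] → (1.24, -0.8698, 0.546731)–(1.24, -0.8698, -0.77)  len=1.3167
  (v7,v5,v6) [+-+] → (1.24, -0.8698, 0.77)–(1.24, -0.8698, 0.546731)  len=0.2233

Chained into 1 loop(s):
  loop 1: 8 segments, perimeter = 8.0400
Total perimeter = 8.040

loops=1 perimeter=8.040


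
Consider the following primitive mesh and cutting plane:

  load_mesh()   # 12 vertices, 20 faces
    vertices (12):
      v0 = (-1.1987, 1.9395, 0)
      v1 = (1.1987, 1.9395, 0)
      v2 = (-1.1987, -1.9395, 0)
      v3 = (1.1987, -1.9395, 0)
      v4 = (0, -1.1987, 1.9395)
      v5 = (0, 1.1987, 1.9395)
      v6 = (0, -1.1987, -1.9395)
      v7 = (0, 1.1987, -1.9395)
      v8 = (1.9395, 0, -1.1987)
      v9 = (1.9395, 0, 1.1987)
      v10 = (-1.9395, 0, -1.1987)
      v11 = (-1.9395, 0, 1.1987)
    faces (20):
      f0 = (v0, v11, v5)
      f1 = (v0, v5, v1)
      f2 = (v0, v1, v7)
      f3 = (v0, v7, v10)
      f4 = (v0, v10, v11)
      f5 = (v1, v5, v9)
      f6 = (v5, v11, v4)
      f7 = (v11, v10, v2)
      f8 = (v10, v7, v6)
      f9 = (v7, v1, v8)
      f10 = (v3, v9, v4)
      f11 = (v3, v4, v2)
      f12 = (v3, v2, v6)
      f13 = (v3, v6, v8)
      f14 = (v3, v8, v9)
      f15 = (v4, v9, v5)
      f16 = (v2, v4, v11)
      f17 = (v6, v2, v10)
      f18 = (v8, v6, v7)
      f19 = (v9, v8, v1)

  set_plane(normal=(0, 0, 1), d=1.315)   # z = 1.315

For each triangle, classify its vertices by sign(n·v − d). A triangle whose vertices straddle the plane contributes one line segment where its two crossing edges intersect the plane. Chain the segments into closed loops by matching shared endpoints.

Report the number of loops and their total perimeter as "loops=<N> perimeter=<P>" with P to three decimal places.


loops=1 perimeter=9.362

Straddling triangles (8 of 20):
  (v0,v11,v5) [--+] → (-1.63501, 0.188187, 1.315)–(-0.38597, 1.43723, 1.315)  len=1.7664
  (v0,v5,v1) [-+-] → (-0.38597, 1.43723, 1.315)–(0.38597, 1.43723, 1.315)  len=0.7719
  (v1,v5,v9) [-+-] → (0.38597, 1.43723, 1.315)–(1.63501, 0.188187, 1.315)  len=1.7664
  (v5,v11,v4) [+-+] → (-1.63501, 0.188187, 1.315)–(-1.63501, -0.188187, 1.315)  len=0.3764
  (v3,v9,v4) [--+] → (1.63501, -0.188187, 1.315)–(0.38597, -1.43723, 1.315)  len=1.7664
  (v3,v4,v2) [-+-] → (0.38597, -1.43723, 1.315)–(-0.38597, -1.43723, 1.315)  len=0.7719
  (v4,v9,v5) [+-+] → (1.63501, -0.188187, 1.315)–(1.63501, 0.188187, 1.315)  len=0.3764
  (v2,v4,v11) [-+-] → (-0.38597, -1.43723, 1.315)–(-1.63501, -0.188187, 1.315)  len=1.7664

Chained into 1 loop(s):
  loop 1: 8 segments, perimeter = 9.3623
Total perimeter = 9.362


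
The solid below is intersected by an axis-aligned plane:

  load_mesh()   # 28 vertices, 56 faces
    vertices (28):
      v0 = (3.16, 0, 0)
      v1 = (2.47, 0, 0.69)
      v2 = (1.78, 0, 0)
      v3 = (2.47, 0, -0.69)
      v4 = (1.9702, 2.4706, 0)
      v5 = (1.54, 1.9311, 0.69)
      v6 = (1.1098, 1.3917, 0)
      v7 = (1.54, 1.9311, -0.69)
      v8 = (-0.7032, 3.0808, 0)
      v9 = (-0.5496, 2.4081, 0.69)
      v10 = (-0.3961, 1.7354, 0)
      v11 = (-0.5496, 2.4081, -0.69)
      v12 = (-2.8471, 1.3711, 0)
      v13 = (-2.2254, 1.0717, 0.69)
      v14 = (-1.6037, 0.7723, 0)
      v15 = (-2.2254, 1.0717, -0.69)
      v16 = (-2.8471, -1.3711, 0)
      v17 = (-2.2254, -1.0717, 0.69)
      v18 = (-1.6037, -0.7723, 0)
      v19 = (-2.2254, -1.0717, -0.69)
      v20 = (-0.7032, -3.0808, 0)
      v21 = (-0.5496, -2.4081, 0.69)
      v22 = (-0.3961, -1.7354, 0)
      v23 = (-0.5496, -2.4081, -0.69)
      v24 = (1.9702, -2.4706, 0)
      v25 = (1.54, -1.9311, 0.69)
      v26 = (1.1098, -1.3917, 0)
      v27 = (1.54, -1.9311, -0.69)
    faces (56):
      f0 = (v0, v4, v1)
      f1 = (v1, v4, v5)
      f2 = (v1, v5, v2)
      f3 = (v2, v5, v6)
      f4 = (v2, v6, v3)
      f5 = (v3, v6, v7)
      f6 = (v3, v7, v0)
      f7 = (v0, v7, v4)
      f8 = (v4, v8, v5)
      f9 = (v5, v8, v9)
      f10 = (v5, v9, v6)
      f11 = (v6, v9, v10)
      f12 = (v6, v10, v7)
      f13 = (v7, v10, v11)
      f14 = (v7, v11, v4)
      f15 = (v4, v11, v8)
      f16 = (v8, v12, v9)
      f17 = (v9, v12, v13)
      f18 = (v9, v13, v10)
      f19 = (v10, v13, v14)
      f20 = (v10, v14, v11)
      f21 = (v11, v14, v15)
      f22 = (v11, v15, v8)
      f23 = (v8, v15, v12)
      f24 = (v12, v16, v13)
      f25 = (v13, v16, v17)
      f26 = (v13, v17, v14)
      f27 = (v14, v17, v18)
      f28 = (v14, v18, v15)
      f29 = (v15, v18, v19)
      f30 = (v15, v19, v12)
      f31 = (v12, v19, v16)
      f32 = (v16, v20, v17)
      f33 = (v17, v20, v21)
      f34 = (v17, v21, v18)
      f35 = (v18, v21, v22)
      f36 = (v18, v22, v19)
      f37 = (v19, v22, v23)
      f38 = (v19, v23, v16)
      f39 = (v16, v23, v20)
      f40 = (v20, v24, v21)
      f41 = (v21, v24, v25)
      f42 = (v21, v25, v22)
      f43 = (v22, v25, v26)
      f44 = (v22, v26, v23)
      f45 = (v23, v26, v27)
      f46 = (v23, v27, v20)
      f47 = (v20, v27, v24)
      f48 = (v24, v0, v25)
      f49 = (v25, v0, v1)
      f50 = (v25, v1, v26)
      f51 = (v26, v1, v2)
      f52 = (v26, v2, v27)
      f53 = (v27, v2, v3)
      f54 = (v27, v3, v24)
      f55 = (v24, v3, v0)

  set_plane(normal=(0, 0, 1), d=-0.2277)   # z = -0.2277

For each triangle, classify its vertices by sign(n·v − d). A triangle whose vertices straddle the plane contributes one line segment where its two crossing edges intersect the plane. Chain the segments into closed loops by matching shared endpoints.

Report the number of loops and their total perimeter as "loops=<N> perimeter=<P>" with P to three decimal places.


loops=2 perimeter=30.008

Straddling triangles (28 of 56):
  (v2,v6,v3) [++-] → (1.55867, 0.932439, -0.2277)–(2.0077, 0, -0.2277)  len=1.0349
  (v3,v6,v7) [-+-] → (1.55867, 0.932439, -0.2277)–(1.25177, 1.5697, -0.2277)  len=0.7073
  (v3,v7,v0) [--+] → (2.6254, 0.637263, -0.2277)–(2.9323, 0, -0.2277)  len=0.7073
  (v0,v7,v4) [+-+] → (2.6254, 0.637263, -0.2277)–(1.82823, 2.29257, -0.2277)  len=1.8373
  (v6,v10,v7) [++-] → (0.242813, 1.79998, -0.2277)–(1.25177, 1.5697, -0.2277)  len=1.0349
  (v7,v10,v11) [-+-] → (0.242813, 1.79998, -0.2277)–(-0.446755, 1.95739, -0.2277)  len=0.7073
  (v7,v11,v4) [--+] → (1.13867, 2.44998, -0.2277)–(1.82823, 2.29257, -0.2277)  len=0.7073
  (v4,v11,v8) [+-+] → (1.13867, 2.44998, -0.2277)–(-0.652512, 2.85881, -0.2277)  len=1.8372
  (v10,v14,v11) [++-] → (-1.25585, 1.31211, -0.2277)–(-0.446755, 1.95739, -0.2277)  len=1.0349
  (v11,v14,v15) [-+-] → (-1.25585, 1.31211, -0.2277)–(-1.80886, 0.871102, -0.2277)  len=0.7073
  (v11,v15,v8) [--+] → (-1.20553, 2.4178, -0.2277)–(-0.652512, 2.85881, -0.2277)  len=0.7073
  (v8,v15,v12) [+-+] → (-1.20553, 2.4178, -0.2277)–(-2.64194, 1.2723, -0.2277)  len=1.8372
  (v14,v18,v15) [++-] → (-1.80886, -0.16378, -0.2277)–(-1.80886, 0.871102, -0.2277)  len=1.0349
  (v15,v18,v19) [-+-] → (-1.80886, -0.16378, -0.2277)–(-1.80886, -0.871102, -0.2277)  len=0.7073
  (v15,v19,v12) [--+] → (-2.64194, 0.564976, -0.2277)–(-2.64194, 1.2723, -0.2277)  len=0.7073
  (v12,v19,v16) [+-+] → (-2.64194, 0.564976, -0.2277)–(-2.64194, -1.2723, -0.2277)  len=1.8373
  (v18,v22,v19) [++-] → (-0.999769, -1.51638, -0.2277)–(-1.80886, -0.871102, -0.2277)  len=1.0349
  (v19,v22,v23) [-+-] → (-0.999769, -1.51638, -0.2277)–(-0.446755, -1.95739, -0.2277)  len=0.7073
  (v19,v23,v16) [--+] → (-2.08893, -1.71331, -0.2277)–(-2.64194, -1.2723, -0.2277)  len=0.7073
  (v16,v23,v20) [+-+] → (-2.08892, -1.71331, -0.2277)–(-0.652512, -2.85881, -0.2277)  len=1.8372
  (v22,v26,v23) [++-] → (0.562198, -1.72711, -0.2277)–(-0.446755, -1.95739, -0.2277)  len=1.0349
  (v23,v26,v27) [-+-] → (0.562198, -1.72711, -0.2277)–(1.25177, -1.5697, -0.2277)  len=0.7073
  (v23,v27,v20) [--+] → (0.037056, -2.7014, -0.2277)–(-0.652512, -2.85881, -0.2277)  len=0.7073
  (v20,v27,v24) [+-+] → (0.037056, -2.7014, -0.2277)–(1.82823, -2.29257, -0.2277)  len=1.8372
  (v26,v2,v27) [++-] → (1.7008, -0.637263, -0.2277)–(1.25177, -1.5697, -0.2277)  len=1.0349
  (v27,v2,v3) [-+-] → (1.7008, -0.637263, -0.2277)–(2.0077, 0, -0.2277)  len=0.7073
  (v27,v3,v24) [--+] → (2.13513, -1.6553, -0.2277)–(1.82823, -2.29257, -0.2277)  len=0.7073
  (v24,v3,v0) [+-+] → (2.13513, -1.6553, -0.2277)–(2.9323, 0, -0.2277)  len=1.8373

Chained into 2 loop(s):
  loop 1: 14 segments, perimeter = 12.1955
  loop 2: 14 segments, perimeter = 17.8120
Total perimeter = 30.008


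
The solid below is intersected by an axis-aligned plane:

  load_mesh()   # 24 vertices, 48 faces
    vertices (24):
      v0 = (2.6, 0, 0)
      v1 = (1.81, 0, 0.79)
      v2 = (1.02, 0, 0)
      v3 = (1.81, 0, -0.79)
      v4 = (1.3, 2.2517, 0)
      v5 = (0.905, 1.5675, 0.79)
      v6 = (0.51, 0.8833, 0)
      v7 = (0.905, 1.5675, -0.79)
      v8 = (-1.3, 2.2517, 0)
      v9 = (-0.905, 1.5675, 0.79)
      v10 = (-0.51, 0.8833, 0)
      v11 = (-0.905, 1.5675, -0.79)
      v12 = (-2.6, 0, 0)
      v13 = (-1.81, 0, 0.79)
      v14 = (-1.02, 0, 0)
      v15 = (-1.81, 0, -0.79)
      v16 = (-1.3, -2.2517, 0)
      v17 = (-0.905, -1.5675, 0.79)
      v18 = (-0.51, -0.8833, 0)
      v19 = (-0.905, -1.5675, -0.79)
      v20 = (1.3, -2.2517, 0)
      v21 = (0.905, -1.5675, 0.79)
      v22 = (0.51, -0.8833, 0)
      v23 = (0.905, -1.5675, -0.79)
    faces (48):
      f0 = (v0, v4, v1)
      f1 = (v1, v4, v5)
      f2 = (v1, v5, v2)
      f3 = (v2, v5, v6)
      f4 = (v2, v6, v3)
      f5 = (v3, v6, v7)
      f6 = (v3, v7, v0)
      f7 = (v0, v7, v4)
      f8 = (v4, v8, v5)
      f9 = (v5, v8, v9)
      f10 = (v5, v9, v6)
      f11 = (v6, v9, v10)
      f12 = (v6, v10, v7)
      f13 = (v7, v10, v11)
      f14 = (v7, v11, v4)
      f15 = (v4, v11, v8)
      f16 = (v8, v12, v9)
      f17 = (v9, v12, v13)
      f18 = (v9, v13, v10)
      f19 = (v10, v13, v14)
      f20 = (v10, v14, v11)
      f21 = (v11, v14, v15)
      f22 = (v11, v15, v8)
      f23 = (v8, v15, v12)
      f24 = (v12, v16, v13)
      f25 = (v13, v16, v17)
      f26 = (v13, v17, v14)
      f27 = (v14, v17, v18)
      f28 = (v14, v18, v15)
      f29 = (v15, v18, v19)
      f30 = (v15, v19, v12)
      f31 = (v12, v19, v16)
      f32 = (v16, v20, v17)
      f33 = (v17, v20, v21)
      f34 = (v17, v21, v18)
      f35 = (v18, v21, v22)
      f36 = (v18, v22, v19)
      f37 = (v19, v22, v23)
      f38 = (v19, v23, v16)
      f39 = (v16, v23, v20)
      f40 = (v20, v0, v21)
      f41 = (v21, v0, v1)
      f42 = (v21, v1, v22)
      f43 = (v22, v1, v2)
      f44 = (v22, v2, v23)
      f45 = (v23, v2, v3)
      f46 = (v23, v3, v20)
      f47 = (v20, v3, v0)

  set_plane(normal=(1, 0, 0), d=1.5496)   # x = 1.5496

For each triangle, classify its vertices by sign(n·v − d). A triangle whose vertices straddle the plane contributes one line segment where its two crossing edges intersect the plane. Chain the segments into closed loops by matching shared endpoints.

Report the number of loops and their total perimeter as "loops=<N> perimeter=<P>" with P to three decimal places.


loops=1 perimeter=8.403

Straddling triangles (14 of 48):
  (v0,v4,v1) [+-+] → (1.5496, 1.81937, 0)–(1.5496, 1.14969, 0.386635)  len=0.7733
  (v1,v4,v5) [+--] → (1.5496, 1.14969, 0.386635)–(1.5496, 0.451024, 0.79)  len=0.8067
  (v1,v5,v2) [+--] → (1.5496, 0.451024, 0.79)–(1.5496, 0, 0.5296)  len=0.5208
  (v2,v6,v3) [--+] → (1.5496, 0.176932, -0.631757)–(1.5496, 0, -0.5296)  len=0.2043
  (v3,v6,v7) [+--] → (1.5496, 0.176932, -0.631757)–(1.5496, 0.451024, -0.79)  len=0.3165
  (v3,v7,v0) [+-+] → (1.5496, 0.451024, -0.79)–(1.5496, 0.971388, -0.489567)  len=0.6009
  (v0,v7,v4) [+--] → (1.5496, 0.971388, -0.489567)–(1.5496, 1.81937, 0)  len=0.9792
  (v20,v0,v21) [-+-] → (1.5496, -1.81937, 0)–(1.5496, -0.971388, 0.489567)  len=0.9792
  (v21,v0,v1) [-++] → (1.5496, -0.971388, 0.489567)–(1.5496, -0.451024, 0.79)  len=0.6009
  (v21,v1,v22) [-+-] → (1.5496, -0.451024, 0.79)–(1.5496, -0.176932, 0.631757)  len=0.3165
  (v22,v1,v2) [-+-] → (1.5496, -0.176932, 0.631757)–(1.5496, 0, 0.5296)  len=0.2043
  (v23,v2,v3) [--+] → (1.5496, 0, -0.5296)–(1.5496, -0.451024, -0.79)  len=0.5208
  (v23,v3,v20) [-+-] → (1.5496, -0.451024, -0.79)–(1.5496, -1.14969, -0.386635)  len=0.8067
  (v20,v3,v0) [-++] → (1.5496, -1.14969, -0.386635)–(1.5496, -1.81937, 0)  len=0.7733

Chained into 1 loop(s):
  loop 1: 14 segments, perimeter = 8.4033
Total perimeter = 8.403


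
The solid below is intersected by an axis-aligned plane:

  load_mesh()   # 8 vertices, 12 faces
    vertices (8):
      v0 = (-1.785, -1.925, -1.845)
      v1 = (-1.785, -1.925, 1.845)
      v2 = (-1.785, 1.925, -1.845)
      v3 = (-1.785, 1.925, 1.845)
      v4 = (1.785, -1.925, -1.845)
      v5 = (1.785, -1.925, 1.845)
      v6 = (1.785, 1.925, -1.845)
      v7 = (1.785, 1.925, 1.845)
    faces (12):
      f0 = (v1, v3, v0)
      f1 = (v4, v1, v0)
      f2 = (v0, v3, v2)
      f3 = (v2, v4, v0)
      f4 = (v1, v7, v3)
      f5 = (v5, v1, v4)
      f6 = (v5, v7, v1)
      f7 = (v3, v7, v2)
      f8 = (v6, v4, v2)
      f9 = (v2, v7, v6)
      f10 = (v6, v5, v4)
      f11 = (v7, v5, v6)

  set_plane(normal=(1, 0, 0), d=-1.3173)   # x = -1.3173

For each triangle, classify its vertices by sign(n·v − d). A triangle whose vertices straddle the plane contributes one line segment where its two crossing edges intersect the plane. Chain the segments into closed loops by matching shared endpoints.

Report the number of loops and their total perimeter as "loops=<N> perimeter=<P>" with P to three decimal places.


loops=1 perimeter=15.080

Straddling triangles (8 of 12):
  (v4,v1,v0) [+--] → (-1.3173, -1.925, 1.36158)–(-1.3173, -1.925, -1.845)  len=3.2066
  (v2,v4,v0) [-+-] → (-1.3173, 1.42062, -1.845)–(-1.3173, -1.925, -1.845)  len=3.3456
  (v1,v7,v3) [-+-] → (-1.3173, -1.42062, 1.845)–(-1.3173, 1.925, 1.845)  len=3.3456
  (v5,v1,v4) [+-+] → (-1.3173, -1.925, 1.845)–(-1.3173, -1.925, 1.36158)  len=0.4834
  (v5,v7,v1) [++-] → (-1.3173, -1.42062, 1.845)–(-1.3173, -1.925, 1.845)  len=0.5044
  (v3,v7,v2) [-+-] → (-1.3173, 1.925, 1.845)–(-1.3173, 1.925, -1.36158)  len=3.2066
  (v6,v4,v2) [++-] → (-1.3173, 1.42062, -1.845)–(-1.3173, 1.925, -1.845)  len=0.5044
  (v2,v7,v6) [-++] → (-1.3173, 1.925, -1.36158)–(-1.3173, 1.925, -1.845)  len=0.4834

Chained into 1 loop(s):
  loop 1: 8 segments, perimeter = 15.0800
Total perimeter = 15.080


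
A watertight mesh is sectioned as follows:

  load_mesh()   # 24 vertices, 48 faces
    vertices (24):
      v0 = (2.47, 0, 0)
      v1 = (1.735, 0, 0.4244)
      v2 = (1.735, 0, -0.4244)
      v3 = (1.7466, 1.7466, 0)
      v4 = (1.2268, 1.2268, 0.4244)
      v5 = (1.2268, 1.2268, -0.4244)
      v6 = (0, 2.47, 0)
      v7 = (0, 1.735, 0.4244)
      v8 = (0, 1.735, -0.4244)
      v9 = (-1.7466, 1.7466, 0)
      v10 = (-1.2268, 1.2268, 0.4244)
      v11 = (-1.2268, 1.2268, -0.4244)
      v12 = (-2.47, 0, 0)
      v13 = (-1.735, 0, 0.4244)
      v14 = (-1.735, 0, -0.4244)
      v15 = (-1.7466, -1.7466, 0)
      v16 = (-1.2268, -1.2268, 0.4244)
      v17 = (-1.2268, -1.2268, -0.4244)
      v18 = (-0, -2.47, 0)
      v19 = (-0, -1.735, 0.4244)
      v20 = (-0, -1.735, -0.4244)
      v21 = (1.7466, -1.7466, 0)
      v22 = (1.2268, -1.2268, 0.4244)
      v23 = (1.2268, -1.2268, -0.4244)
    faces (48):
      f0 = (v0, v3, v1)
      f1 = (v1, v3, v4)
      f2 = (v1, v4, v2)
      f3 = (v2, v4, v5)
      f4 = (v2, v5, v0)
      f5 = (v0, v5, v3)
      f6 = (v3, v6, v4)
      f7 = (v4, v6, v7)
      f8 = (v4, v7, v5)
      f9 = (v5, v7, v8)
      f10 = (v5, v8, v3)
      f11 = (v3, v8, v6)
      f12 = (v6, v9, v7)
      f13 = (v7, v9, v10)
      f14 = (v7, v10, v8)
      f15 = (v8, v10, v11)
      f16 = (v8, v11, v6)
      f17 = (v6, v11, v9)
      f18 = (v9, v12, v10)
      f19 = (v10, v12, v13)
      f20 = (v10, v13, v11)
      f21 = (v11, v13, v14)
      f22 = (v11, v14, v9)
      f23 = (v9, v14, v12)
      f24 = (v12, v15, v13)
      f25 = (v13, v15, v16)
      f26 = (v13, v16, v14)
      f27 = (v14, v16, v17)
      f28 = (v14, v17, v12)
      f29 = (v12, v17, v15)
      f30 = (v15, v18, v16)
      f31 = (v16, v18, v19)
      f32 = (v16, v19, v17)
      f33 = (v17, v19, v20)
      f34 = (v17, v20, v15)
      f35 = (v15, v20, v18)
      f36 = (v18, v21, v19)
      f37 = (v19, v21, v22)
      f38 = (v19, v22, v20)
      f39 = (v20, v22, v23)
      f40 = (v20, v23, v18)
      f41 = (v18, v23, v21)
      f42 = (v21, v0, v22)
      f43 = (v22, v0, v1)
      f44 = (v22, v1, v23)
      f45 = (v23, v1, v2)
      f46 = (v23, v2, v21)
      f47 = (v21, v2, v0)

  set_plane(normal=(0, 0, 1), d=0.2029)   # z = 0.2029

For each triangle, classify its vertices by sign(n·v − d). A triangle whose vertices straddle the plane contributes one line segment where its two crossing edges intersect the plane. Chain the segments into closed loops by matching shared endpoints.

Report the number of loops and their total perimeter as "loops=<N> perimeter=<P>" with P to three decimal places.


Straddling triangles (32 of 48):
  (v0,v3,v1) [--+] → (1.74105, 0.911574, 0.2029)–(2.11861, 0, 0.2029)  len=0.9867
  (v1,v3,v4) [+-+] → (1.74105, 0.911574, 0.2029)–(1.49809, 1.49809, 0.2029)  len=0.6348
  (v1,v4,v2) [++-] → (1.35942, 0.906658, 0.2029)–(1.735, 0, 0.2029)  len=0.9814
  (v2,v4,v5) [-+-] → (1.35942, 0.906658, 0.2029)–(1.2268, 1.2268, 0.2029)  len=0.3465
  (v3,v6,v4) [--+] → (0.586517, 1.87564, 0.2029)–(1.49809, 1.49809, 0.2029)  len=0.9867
  (v4,v6,v7) [+-+] → (0.586517, 1.87564, 0.2029)–(0, 2.11861, 0.2029)  len=0.6348
  (v4,v7,v5) [++-] → (0.320142, 1.60238, 0.2029)–(1.2268, 1.2268, 0.2029)  len=0.9814
  (v5,v7,v8) [-+-] → (0.320142, 1.60238, 0.2029)–(0, 1.735, 0.2029)  len=0.3465
  (v6,v9,v7) [--+] → (-0.911574, 1.74105, 0.2029)–(0, 2.11861, 0.2029)  len=0.9867
  (v7,v9,v10) [+-+] → (-0.911574, 1.74105, 0.2029)–(-1.49809, 1.49809, 0.2029)  len=0.6348
  (v7,v10,v8) [++-] → (-0.906658, 1.35942, 0.2029)–(0, 1.735, 0.2029)  len=0.9814
  (v8,v10,v11) [-+-] → (-0.906658, 1.35942, 0.2029)–(-1.2268, 1.2268, 0.2029)  len=0.3465
  (v9,v12,v10) [--+] → (-1.87564, 0.586517, 0.2029)–(-1.49809, 1.49809, 0.2029)  len=0.9867
  (v10,v12,v13) [+-+] → (-1.87564, 0.586517, 0.2029)–(-2.11861, 0, 0.2029)  len=0.6348
  (v10,v13,v11) [++-] → (-1.60238, 0.320142, 0.2029)–(-1.2268, 1.2268, 0.2029)  len=0.9814
  (v11,v13,v14) [-+-] → (-1.60238, 0.320142, 0.2029)–(-1.735, 0, 0.2029)  len=0.3465
  (v12,v15,v13) [--+] → (-1.74105, -0.911574, 0.2029)–(-2.11861, 0, 0.2029)  len=0.9867
  (v13,v15,v16) [+-+] → (-1.74105, -0.911574, 0.2029)–(-1.49809, -1.49809, 0.2029)  len=0.6348
  (v13,v16,v14) [++-] → (-1.35942, -0.906658, 0.2029)–(-1.735, 0, 0.2029)  len=0.9814
  (v14,v16,v17) [-+-] → (-1.35942, -0.906658, 0.2029)–(-1.2268, -1.2268, 0.2029)  len=0.3465
  (v15,v18,v16) [--+] → (-0.586517, -1.87564, 0.2029)–(-1.49809, -1.49809, 0.2029)  len=0.9867
  (v16,v18,v19) [+-+] → (-0.586517, -1.87564, 0.2029)–(0, -2.11861, 0.2029)  len=0.6348
  (v16,v19,v17) [++-] → (-0.320142, -1.60238, 0.2029)–(-1.2268, -1.2268, 0.2029)  len=0.9814
  (v17,v19,v20) [-+-] → (-0.320142, -1.60238, 0.2029)–(0, -1.735, 0.2029)  len=0.3465
  (v18,v21,v19) [--+] → (0.911574, -1.74105, 0.2029)–(0, -2.11861, 0.2029)  len=0.9867
  (v19,v21,v22) [+-+] → (0.911574, -1.74105, 0.2029)–(1.49809, -1.49809, 0.2029)  len=0.6348
  (v19,v22,v20) [++-] → (0.906658, -1.35942, 0.2029)–(0, -1.735, 0.2029)  len=0.9814
  (v20,v22,v23) [-+-] → (0.906658, -1.35942, 0.2029)–(1.2268, -1.2268, 0.2029)  len=0.3465
  (v21,v0,v22) [--+] → (1.87564, -0.586517, 0.2029)–(1.49809, -1.49809, 0.2029)  len=0.9867
  (v22,v0,v1) [+-+] → (1.87564, -0.586517, 0.2029)–(2.11861, 0, 0.2029)  len=0.6348
  (v22,v1,v23) [++-] → (1.60238, -0.320142, 0.2029)–(1.2268, -1.2268, 0.2029)  len=0.9814
  (v23,v1,v2) [-+-] → (1.60238, -0.320142, 0.2029)–(1.735, 0, 0.2029)  len=0.3465

Chained into 2 loop(s):
  loop 1: 16 segments, perimeter = 12.9721
  loop 2: 16 segments, perimeter = 10.6232
Total perimeter = 23.595

loops=2 perimeter=23.595


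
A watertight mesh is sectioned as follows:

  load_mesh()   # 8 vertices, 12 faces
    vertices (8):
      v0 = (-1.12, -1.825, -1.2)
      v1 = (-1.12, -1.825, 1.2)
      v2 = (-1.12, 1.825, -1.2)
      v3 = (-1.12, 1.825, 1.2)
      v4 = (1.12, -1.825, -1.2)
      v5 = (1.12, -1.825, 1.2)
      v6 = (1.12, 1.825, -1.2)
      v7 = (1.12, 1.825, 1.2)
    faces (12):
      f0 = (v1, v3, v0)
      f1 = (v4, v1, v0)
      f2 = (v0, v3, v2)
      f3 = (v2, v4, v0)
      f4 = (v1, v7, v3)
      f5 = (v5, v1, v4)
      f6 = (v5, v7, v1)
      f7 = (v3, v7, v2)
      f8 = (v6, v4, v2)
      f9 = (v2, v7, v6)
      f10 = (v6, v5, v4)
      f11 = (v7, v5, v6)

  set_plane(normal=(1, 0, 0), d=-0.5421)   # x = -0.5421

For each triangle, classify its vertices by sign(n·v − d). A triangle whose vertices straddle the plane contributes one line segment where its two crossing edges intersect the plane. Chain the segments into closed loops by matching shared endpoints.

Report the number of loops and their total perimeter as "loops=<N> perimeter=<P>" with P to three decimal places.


loops=1 perimeter=12.100

Straddling triangles (8 of 12):
  (v4,v1,v0) [+--] → (-0.5421, -1.825, 0.580821)–(-0.5421, -1.825, -1.2)  len=1.7808
  (v2,v4,v0) [-+-] → (-0.5421, 0.883333, -1.2)–(-0.5421, -1.825, -1.2)  len=2.7083
  (v1,v7,v3) [-+-] → (-0.5421, -0.883333, 1.2)–(-0.5421, 1.825, 1.2)  len=2.7083
  (v5,v1,v4) [+-+] → (-0.5421, -1.825, 1.2)–(-0.5421, -1.825, 0.580821)  len=0.6192
  (v5,v7,v1) [++-] → (-0.5421, -0.883333, 1.2)–(-0.5421, -1.825, 1.2)  len=0.9417
  (v3,v7,v2) [-+-] → (-0.5421, 1.825, 1.2)–(-0.5421, 1.825, -0.580821)  len=1.7808
  (v6,v4,v2) [++-] → (-0.5421, 0.883333, -1.2)–(-0.5421, 1.825, -1.2)  len=0.9417
  (v2,v7,v6) [-++] → (-0.5421, 1.825, -0.580821)–(-0.5421, 1.825, -1.2)  len=0.6192

Chained into 1 loop(s):
  loop 1: 8 segments, perimeter = 12.1000
Total perimeter = 12.100


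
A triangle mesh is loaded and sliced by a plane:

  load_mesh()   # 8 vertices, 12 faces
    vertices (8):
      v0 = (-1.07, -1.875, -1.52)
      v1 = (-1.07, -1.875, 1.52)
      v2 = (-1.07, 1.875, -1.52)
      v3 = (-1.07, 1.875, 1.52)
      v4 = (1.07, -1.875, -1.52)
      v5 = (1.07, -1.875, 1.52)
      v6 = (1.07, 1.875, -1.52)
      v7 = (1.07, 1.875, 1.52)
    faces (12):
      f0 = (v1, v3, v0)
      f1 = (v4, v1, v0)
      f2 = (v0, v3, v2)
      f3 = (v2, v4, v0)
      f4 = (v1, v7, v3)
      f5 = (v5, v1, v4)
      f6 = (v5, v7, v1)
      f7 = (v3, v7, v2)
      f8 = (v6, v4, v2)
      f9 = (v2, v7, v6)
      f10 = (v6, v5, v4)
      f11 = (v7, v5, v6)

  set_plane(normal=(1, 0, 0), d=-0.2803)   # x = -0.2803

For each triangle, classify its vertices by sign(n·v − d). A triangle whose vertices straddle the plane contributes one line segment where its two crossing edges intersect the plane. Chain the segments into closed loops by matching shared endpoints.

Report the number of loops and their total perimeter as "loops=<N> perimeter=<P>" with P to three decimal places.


Straddling triangles (8 of 12):
  (v4,v1,v0) [+--] → (-0.2803, -1.875, 0.398183)–(-0.2803, -1.875, -1.52)  len=1.9182
  (v2,v4,v0) [-+-] → (-0.2803, 0.49118, -1.52)–(-0.2803, -1.875, -1.52)  len=2.3662
  (v1,v7,v3) [-+-] → (-0.2803, -0.49118, 1.52)–(-0.2803, 1.875, 1.52)  len=2.3662
  (v5,v1,v4) [+-+] → (-0.2803, -1.875, 1.52)–(-0.2803, -1.875, 0.398183)  len=1.1218
  (v5,v7,v1) [++-] → (-0.2803, -0.49118, 1.52)–(-0.2803, -1.875, 1.52)  len=1.3838
  (v3,v7,v2) [-+-] → (-0.2803, 1.875, 1.52)–(-0.2803, 1.875, -0.398183)  len=1.9182
  (v6,v4,v2) [++-] → (-0.2803, 0.49118, -1.52)–(-0.2803, 1.875, -1.52)  len=1.3838
  (v2,v7,v6) [-++] → (-0.2803, 1.875, -0.398183)–(-0.2803, 1.875, -1.52)  len=1.1218

Chained into 1 loop(s):
  loop 1: 8 segments, perimeter = 13.5800
Total perimeter = 13.580

loops=1 perimeter=13.580
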